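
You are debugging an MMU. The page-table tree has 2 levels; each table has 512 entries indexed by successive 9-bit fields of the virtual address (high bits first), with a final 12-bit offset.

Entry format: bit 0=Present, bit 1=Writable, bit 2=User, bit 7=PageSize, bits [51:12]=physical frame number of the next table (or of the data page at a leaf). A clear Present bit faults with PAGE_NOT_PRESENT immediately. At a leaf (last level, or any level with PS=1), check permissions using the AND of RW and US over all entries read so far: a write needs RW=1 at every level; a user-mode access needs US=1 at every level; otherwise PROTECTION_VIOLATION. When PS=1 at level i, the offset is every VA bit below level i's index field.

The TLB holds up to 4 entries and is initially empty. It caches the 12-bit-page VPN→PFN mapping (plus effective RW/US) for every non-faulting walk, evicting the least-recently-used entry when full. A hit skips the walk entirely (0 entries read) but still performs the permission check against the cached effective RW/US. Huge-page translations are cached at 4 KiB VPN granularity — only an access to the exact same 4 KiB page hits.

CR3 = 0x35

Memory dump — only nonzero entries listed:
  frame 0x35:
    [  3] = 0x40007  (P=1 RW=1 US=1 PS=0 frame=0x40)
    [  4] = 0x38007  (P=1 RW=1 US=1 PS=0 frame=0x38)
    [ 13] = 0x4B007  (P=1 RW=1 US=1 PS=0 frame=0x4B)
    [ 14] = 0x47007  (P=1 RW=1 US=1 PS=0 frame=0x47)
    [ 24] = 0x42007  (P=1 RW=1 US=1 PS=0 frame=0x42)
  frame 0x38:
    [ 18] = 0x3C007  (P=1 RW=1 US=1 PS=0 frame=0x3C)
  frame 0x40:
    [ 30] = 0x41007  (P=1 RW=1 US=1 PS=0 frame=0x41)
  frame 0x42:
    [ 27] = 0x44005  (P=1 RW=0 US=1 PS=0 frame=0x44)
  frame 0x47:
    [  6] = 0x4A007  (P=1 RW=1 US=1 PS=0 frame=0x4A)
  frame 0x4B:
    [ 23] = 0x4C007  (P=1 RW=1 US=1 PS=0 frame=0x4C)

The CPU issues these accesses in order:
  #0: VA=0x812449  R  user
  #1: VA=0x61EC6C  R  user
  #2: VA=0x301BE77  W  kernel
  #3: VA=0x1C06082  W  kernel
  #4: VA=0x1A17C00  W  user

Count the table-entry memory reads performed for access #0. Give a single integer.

Trace:
#0 VA=0x812449 (r,user):
  [0] read 0x35 idx=4: raw=0x38007 flags P=1 W=1 U=1 S=0
  [1] read 0x38 idx=18: raw=0x3C007 flags P=1 W=1 U=1 S=0
  → PA=0x3C449  (2 entries read)
#1 VA=0x61EC6C (r,user):
  [0] read 0x35 idx=3: raw=0x40007 flags P=1 W=1 U=1 S=0
  [1] read 0x40 idx=30: raw=0x41007 flags P=1 W=1 U=1 S=0
  → PA=0x41C6C  (2 entries read)
#2 VA=0x301BE77 (w,kernel):
  [0] read 0x35 idx=24: raw=0x42007 flags P=1 W=1 U=1 S=0
  [1] read 0x42 idx=27: raw=0x44005 flags P=1 W=0 U=1 S=0
  → PROTECTION_VIOLATION  (2 entries read)
#3 VA=0x1C06082 (w,kernel):
  [0] read 0x35 idx=14: raw=0x47007 flags P=1 W=1 U=1 S=0
  [1] read 0x47 idx=6: raw=0x4A007 flags P=1 W=1 U=1 S=0
  → PA=0x4A082  (2 entries read)
#4 VA=0x1A17C00 (w,user):
  [0] read 0x35 idx=13: raw=0x4B007 flags P=1 W=1 U=1 S=0
  [1] read 0x4B idx=23: raw=0x4C007 flags P=1 W=1 U=1 S=0
  → PA=0x4CC00  (2 entries read)

Entries read for #0: 2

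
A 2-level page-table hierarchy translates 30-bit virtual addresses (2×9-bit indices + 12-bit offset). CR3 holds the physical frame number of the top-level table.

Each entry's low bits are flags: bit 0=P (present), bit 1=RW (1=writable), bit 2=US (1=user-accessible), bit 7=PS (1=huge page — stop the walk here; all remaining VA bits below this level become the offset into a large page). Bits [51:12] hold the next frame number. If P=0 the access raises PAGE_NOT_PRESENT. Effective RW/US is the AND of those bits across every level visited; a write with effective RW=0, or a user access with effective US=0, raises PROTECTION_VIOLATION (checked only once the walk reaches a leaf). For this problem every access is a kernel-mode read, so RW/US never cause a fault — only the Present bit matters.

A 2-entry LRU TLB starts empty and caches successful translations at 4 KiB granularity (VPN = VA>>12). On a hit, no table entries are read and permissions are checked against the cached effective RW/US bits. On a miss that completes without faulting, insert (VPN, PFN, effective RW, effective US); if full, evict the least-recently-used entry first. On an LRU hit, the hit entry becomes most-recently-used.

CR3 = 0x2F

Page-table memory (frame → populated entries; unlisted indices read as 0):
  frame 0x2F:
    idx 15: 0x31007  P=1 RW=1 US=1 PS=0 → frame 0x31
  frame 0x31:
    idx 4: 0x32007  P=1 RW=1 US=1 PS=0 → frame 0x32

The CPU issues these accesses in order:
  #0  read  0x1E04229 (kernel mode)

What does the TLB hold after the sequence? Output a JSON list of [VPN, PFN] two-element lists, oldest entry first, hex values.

Walk each access:
#0 VA=0x1E04229 (r,kernel):
  [0] read 0x2F idx=15: raw=0x31007 flags P=1 W=1 U=1 S=0
  [1] read 0x31 idx=4: raw=0x32007 flags P=1 W=1 U=1 S=0
  ✓ 0x32229  — 2 lookups

TLB: [["0x1E04", "0x32"]]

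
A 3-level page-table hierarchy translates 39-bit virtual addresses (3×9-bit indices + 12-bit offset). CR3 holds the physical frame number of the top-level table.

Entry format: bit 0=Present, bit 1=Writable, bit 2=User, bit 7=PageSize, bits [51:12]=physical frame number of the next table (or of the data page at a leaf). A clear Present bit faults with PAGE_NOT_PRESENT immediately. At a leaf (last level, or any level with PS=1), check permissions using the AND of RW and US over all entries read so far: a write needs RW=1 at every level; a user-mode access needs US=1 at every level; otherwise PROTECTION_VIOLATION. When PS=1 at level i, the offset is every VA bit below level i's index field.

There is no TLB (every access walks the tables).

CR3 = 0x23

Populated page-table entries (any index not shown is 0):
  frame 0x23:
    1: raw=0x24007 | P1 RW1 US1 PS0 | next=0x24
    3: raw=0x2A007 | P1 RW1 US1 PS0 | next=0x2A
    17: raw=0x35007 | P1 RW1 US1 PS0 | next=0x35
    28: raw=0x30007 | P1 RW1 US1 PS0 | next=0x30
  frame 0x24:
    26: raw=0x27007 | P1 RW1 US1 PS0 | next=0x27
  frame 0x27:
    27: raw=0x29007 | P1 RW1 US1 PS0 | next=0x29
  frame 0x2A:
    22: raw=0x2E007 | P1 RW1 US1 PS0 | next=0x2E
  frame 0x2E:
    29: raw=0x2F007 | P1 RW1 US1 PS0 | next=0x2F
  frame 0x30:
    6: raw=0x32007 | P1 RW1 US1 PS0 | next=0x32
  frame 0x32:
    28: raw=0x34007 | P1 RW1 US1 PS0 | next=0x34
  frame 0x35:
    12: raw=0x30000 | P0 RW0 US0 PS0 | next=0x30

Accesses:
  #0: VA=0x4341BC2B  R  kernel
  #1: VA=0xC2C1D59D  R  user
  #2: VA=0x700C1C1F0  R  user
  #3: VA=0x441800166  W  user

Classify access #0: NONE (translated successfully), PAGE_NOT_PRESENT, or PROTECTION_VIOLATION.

Walk each access:
#0 VA=0x4341BC2B (r,kernel):
  L0: frame=0x23 idx=1 entry=0x24007 [P=1 RW=1 US=1 PS=0]
  L1: frame=0x24 idx=26 entry=0x27007 [P=1 RW=1 US=1 PS=0]
  L2: frame=0x27 idx=27 entry=0x29007 [P=1 RW=1 US=1 PS=0]
  ✓ 0x29C2B  — 3 lookups
#1 VA=0xC2C1D59D (r,user):
  L0: frame=0x23 idx=3 entry=0x2A007 [P=1 RW=1 US=1 PS=0]
  L1: frame=0x2A idx=22 entry=0x2E007 [P=1 RW=1 US=1 PS=0]
  L2: frame=0x2E idx=29 entry=0x2F007 [P=1 RW=1 US=1 PS=0]
  ✓ 0x2F59D  — 3 lookups
#2 VA=0x700C1C1F0 (r,user):
  L0: frame=0x23 idx=28 entry=0x30007 [P=1 RW=1 US=1 PS=0]
  L1: frame=0x30 idx=6 entry=0x32007 [P=1 RW=1 US=1 PS=0]
  L2: frame=0x32 idx=28 entry=0x34007 [P=1 RW=1 US=1 PS=0]
  ✓ 0x341F0  — 3 lookups
#3 VA=0x441800166 (w,user):
  L0: frame=0x23 idx=17 entry=0x35007 [P=1 RW=1 US=1 PS=0]
  L1: frame=0x35 idx=12 entry=0x30000 [P=0 RW=0 US=0 PS=0]
  ⇒ fault: PAGE_NOT_PRESENT  — 2 lookups

Access #0 fault: NONE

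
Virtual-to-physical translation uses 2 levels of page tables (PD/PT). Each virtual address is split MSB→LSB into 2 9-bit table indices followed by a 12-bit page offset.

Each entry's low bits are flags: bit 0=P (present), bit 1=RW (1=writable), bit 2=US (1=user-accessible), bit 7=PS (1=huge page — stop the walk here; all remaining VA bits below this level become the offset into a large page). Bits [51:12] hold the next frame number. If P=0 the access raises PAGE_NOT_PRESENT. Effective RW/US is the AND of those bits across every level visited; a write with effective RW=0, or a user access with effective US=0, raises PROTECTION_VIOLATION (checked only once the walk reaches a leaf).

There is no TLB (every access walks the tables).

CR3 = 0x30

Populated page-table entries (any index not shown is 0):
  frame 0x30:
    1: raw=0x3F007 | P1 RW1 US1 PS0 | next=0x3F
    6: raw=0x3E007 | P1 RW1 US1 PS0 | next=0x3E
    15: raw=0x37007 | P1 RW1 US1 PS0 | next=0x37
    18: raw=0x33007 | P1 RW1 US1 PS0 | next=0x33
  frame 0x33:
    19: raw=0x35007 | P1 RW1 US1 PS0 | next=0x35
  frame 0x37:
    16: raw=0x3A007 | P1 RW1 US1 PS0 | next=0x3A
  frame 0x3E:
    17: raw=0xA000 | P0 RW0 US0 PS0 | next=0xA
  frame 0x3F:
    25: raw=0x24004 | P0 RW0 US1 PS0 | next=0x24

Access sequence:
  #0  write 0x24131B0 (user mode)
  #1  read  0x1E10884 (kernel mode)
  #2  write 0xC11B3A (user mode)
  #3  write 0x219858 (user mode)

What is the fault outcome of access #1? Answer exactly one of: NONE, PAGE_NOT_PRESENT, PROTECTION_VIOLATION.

Per-access translation:
#0 VA=0x24131B0 (w,user):
  L0 @0x30[18] → 0x33007  P=1,RW=1,US=1,PS=0
  L1 @0x33[19] → 0x35007  P=1,RW=1,US=1,PS=0
  ✓ 0x351B0  — 2 lookups
#1 VA=0x1E10884 (r,kernel):
  L0 @0x30[15] → 0x37007  P=1,RW=1,US=1,PS=0
  L1 @0x37[16] → 0x3A007  P=1,RW=1,US=1,PS=0
  ✓ 0x3A884  — 2 lookups
#2 VA=0xC11B3A (w,user):
  L0 @0x30[6] → 0x3E007  P=1,RW=1,US=1,PS=0
  L1 @0x3E[17] → 0xA000  P=0,RW=0,US=0,PS=0
  → PAGE_NOT_PRESENT  (2 entries read)
#3 VA=0x219858 (w,user):
  L0 @0x30[1] → 0x3F007  P=1,RW=1,US=1,PS=0
  L1 @0x3F[25] → 0x24004  P=0,RW=0,US=1,PS=0
  → PAGE_NOT_PRESENT  (2 entries read)

Access #1 fault: NONE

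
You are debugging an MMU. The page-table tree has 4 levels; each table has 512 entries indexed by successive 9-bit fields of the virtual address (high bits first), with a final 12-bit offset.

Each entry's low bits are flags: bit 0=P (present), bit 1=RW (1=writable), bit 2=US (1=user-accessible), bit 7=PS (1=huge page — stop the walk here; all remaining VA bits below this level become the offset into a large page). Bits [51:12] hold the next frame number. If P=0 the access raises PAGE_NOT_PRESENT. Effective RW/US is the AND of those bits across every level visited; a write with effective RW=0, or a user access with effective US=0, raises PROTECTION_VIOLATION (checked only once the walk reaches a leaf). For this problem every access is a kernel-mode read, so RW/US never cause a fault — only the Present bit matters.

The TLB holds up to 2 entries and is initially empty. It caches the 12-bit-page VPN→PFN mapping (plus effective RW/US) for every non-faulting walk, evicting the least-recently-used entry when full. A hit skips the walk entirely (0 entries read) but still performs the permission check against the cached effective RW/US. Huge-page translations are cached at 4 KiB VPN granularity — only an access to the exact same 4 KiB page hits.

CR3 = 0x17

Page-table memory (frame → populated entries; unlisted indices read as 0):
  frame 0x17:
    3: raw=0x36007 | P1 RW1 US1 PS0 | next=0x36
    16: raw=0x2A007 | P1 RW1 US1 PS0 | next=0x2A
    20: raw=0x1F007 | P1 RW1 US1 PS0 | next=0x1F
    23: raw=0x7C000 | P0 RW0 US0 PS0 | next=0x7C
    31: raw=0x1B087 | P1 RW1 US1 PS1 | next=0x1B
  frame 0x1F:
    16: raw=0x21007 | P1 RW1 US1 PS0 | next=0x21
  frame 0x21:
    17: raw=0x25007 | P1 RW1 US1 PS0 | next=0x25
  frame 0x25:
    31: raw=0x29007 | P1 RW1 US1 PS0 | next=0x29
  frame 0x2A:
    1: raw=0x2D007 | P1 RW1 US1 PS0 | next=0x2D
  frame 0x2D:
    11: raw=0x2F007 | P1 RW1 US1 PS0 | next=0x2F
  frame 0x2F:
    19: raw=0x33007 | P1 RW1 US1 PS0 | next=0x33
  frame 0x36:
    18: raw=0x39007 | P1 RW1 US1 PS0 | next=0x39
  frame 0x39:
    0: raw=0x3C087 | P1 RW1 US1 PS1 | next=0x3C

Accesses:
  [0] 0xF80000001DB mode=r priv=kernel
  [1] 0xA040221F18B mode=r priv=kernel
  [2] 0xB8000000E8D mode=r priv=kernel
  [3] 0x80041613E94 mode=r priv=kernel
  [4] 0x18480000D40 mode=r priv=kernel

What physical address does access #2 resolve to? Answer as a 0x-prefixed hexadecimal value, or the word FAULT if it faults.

Trace:
#0 VA=0xF80000001DB (r,kernel):
  [0] read 0x17 idx=31: raw=0x1B087 flags P=1 W=1 U=1 S=1
  ⇒ phys 0x1B1DB (huge @L0)  [1 reads]
#1 VA=0xA040221F18B (r,kernel):
  [0] read 0x17 idx=20: raw=0x1F007 flags P=1 W=1 U=1 S=0
  [1] read 0x1F idx=16: raw=0x21007 flags P=1 W=1 U=1 S=0
  [2] read 0x21 idx=17: raw=0x25007 flags P=1 W=1 U=1 S=0
  [3] read 0x25 idx=31: raw=0x29007 flags P=1 W=1 U=1 S=0
  ⇒ phys 0x2918B  [4 reads]
#2 VA=0xB8000000E8D (r,kernel):
  [0] read 0x17 idx=23: raw=0x7C000 flags P=0 W=0 U=0 S=0
  → PAGE_NOT_PRESENT  (1 entries read)
#3 VA=0x80041613E94 (r,kernel):
  [0] read 0x17 idx=16: raw=0x2A007 flags P=1 W=1 U=1 S=0
  [1] read 0x2A idx=1: raw=0x2D007 flags P=1 W=1 U=1 S=0
  [2] read 0x2D idx=11: raw=0x2F007 flags P=1 W=1 U=1 S=0
  [3] read 0x2F idx=19: raw=0x33007 flags P=1 W=1 U=1 S=0
  ⇒ phys 0x33E94  [4 reads]
#4 VA=0x18480000D40 (r,kernel):
  [0] read 0x17 idx=3: raw=0x36007 flags P=1 W=1 U=1 S=0
  [1] read 0x36 idx=18: raw=0x39007 flags P=1 W=1 U=1 S=0
  [2] read 0x39 idx=0: raw=0x3C087 flags P=1 W=1 U=1 S=1
  ⇒ phys 0x3CD40 (huge @L2)  [3 reads]

Access #2 PA: FAULT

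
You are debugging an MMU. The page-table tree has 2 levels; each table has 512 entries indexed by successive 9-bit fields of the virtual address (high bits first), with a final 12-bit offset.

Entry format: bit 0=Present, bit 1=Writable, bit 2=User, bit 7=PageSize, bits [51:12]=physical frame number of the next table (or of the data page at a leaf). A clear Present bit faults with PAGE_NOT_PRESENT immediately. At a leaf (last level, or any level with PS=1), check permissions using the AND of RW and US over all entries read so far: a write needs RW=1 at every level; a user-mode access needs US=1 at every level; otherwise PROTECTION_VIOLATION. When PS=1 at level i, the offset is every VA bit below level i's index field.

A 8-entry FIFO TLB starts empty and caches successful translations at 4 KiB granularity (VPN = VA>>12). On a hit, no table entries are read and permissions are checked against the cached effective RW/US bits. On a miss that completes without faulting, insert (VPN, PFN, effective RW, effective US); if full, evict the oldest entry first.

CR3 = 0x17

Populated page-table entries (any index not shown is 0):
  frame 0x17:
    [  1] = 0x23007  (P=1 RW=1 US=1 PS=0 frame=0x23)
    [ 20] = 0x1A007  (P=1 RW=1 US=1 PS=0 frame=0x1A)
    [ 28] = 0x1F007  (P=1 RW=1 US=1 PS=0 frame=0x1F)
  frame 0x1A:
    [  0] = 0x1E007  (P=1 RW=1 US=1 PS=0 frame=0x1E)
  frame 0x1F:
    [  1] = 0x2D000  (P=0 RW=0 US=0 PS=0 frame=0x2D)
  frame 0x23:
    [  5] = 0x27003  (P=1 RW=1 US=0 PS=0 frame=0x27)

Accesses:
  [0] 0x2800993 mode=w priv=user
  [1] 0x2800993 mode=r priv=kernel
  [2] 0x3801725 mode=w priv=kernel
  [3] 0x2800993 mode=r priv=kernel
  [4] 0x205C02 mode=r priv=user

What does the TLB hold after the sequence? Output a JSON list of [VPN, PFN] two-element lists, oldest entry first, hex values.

Trace:
#0 VA=0x2800993 (w,user):
  L0 @0x17[20] → 0x1A007  P=1,RW=1,US=1,PS=0
  L1 @0x1A[0] → 0x1E007  P=1,RW=1,US=1,PS=0
  ⇒ phys 0x1E993  [2 reads]
#1 VA=0x2800993 (r,kernel):
  TLB hit vpn=0x2800 → PA=0x1E993
#2 VA=0x3801725 (w,kernel):
  L0 @0x17[28] → 0x1F007  P=1,RW=1,US=1,PS=0
  L1 @0x1F[1] → 0x2D000  P=0,RW=0,US=0,PS=0
  ⇒ fault: PAGE_NOT_PRESENT  — 2 lookups
#3 VA=0x2800993 (r,kernel):
  TLB hit vpn=0x2800 → PA=0x1E993
#4 VA=0x205C02 (r,user):
  L0 @0x17[1] → 0x23007  P=1,RW=1,US=1,PS=0
  L1 @0x23[5] → 0x27003  P=1,RW=1,US=0,PS=0
  ⇒ fault: PROTECTION_VIOLATION  — 2 lookups

TLB: [["0x2800", "0x1E"]]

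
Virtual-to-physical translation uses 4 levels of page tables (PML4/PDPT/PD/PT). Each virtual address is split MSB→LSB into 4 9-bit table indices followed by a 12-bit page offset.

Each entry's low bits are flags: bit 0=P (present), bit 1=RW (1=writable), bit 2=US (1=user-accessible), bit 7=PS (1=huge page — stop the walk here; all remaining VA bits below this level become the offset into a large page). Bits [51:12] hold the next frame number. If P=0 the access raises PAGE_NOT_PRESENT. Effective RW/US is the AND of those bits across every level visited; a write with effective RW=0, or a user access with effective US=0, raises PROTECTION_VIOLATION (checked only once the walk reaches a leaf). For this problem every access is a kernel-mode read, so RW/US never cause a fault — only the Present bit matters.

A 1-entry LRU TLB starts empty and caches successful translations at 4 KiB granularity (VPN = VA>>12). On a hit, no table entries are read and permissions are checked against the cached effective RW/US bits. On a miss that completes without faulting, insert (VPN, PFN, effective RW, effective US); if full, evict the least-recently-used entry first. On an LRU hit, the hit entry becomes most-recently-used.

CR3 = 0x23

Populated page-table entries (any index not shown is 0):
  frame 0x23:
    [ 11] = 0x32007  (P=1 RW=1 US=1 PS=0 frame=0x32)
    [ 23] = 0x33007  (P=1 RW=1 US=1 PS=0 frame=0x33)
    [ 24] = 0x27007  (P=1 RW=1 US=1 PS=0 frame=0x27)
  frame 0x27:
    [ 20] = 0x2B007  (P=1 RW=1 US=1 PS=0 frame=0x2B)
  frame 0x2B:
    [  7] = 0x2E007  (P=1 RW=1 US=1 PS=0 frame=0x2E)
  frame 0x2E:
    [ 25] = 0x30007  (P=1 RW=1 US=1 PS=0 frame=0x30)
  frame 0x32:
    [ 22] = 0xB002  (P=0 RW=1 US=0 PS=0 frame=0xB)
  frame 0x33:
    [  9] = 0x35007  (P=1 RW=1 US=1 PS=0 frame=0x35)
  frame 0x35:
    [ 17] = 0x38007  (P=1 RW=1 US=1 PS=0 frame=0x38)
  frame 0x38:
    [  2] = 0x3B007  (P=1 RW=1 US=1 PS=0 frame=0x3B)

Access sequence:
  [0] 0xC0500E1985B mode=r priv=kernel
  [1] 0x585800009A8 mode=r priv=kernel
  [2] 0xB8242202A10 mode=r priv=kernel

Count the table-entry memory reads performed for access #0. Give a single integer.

Trace:
#0 VA=0xC0500E1985B (r,kernel):
  [0] read 0x23 idx=24: raw=0x27007 flags P=1 W=1 U=1 S=0
  [1] read 0x27 idx=20: raw=0x2B007 flags P=1 W=1 U=1 S=0
  [2] read 0x2B idx=7: raw=0x2E007 flags P=1 W=1 U=1 S=0
  [3] read 0x2E idx=25: raw=0x30007 flags P=1 W=1 U=1 S=0
  ⇒ phys 0x3085B  [4 reads]
#1 VA=0x585800009A8 (r,kernel):
  [0] read 0x23 idx=11: raw=0x32007 flags P=1 W=1 U=1 S=0
  [1] read 0x32 idx=22: raw=0xB002 flags P=0 W=1 U=0 S=0
  → PAGE_NOT_PRESENT  (2 entries read)
#2 VA=0xB8242202A10 (r,kernel):
  [0] read 0x23 idx=23: raw=0x33007 flags P=1 W=1 U=1 S=0
  [1] read 0x33 idx=9: raw=0x35007 flags P=1 W=1 U=1 S=0
  [2] read 0x35 idx=17: raw=0x38007 flags P=1 W=1 U=1 S=0
  [3] read 0x38 idx=2: raw=0x3B007 flags P=1 W=1 U=1 S=0
  ⇒ phys 0x3BA10  [4 reads]

Entries read for #0: 4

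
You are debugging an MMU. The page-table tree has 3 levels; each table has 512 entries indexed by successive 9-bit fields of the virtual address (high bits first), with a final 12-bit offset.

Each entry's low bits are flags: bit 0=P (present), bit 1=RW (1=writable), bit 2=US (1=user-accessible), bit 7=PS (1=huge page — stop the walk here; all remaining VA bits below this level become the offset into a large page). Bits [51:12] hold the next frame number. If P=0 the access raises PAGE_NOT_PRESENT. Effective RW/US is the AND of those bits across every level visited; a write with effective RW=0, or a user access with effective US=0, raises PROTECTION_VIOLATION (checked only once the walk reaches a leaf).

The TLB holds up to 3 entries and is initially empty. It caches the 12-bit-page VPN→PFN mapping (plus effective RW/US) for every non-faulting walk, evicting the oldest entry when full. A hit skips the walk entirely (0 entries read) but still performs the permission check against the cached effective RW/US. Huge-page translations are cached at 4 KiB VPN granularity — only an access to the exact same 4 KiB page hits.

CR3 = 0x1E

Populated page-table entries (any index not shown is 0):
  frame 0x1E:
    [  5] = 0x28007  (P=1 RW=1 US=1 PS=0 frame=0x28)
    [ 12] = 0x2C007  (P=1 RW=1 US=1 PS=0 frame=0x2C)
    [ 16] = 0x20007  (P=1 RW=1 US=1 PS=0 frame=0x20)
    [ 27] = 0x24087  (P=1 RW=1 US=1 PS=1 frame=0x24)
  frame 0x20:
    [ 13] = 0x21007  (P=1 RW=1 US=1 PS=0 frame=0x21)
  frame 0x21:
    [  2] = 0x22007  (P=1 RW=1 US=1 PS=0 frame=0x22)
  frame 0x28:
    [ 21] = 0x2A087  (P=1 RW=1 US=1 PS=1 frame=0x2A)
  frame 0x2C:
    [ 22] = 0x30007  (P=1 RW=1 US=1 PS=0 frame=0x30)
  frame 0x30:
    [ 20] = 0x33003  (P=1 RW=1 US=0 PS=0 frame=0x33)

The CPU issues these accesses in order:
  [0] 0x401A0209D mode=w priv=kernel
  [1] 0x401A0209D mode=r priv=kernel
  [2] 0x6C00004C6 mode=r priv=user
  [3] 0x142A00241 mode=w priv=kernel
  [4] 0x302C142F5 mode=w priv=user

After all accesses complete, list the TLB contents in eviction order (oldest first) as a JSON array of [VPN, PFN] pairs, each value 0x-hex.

Per-access translation:
#0 VA=0x401A0209D (w,kernel):
  [0] read 0x1E idx=16: raw=0x20007 flags P=1 W=1 U=1 S=0
  [1] read 0x20 idx=13: raw=0x21007 flags P=1 W=1 U=1 S=0
  [2] read 0x21 idx=2: raw=0x22007 flags P=1 W=1 U=1 S=0
  ⇒ phys 0x2209D  [3 reads]
#1 VA=0x401A0209D (r,kernel):
  TLB hit vpn=0x401A02 → PA=0x2209D
#2 VA=0x6C00004C6 (r,user):
  [0] read 0x1E idx=27: raw=0x24087 flags P=1 W=1 U=1 S=1
  ⇒ phys 0x244C6 (huge @L0)  [1 reads]
#3 VA=0x142A00241 (w,kernel):
  [0] read 0x1E idx=5: raw=0x28007 flags P=1 W=1 U=1 S=0
  [1] read 0x28 idx=21: raw=0x2A087 flags P=1 W=1 U=1 S=1
  ⇒ phys 0x2A241 (huge @L1)  [2 reads]
#4 VA=0x302C142F5 (w,user):
  [0] read 0x1E idx=12: raw=0x2C007 flags P=1 W=1 U=1 S=0
  [1] read 0x2C idx=22: raw=0x30007 flags P=1 W=1 U=1 S=0
  [2] read 0x30 idx=20: raw=0x33003 flags P=1 W=1 U=0 S=0
  ✗ PROTECTION_VIOLATION  [3 reads]

TLB: [["0x401A02", "0x22"], ["0x6C0000", "0x24"], ["0x142A00", "0x2A"]]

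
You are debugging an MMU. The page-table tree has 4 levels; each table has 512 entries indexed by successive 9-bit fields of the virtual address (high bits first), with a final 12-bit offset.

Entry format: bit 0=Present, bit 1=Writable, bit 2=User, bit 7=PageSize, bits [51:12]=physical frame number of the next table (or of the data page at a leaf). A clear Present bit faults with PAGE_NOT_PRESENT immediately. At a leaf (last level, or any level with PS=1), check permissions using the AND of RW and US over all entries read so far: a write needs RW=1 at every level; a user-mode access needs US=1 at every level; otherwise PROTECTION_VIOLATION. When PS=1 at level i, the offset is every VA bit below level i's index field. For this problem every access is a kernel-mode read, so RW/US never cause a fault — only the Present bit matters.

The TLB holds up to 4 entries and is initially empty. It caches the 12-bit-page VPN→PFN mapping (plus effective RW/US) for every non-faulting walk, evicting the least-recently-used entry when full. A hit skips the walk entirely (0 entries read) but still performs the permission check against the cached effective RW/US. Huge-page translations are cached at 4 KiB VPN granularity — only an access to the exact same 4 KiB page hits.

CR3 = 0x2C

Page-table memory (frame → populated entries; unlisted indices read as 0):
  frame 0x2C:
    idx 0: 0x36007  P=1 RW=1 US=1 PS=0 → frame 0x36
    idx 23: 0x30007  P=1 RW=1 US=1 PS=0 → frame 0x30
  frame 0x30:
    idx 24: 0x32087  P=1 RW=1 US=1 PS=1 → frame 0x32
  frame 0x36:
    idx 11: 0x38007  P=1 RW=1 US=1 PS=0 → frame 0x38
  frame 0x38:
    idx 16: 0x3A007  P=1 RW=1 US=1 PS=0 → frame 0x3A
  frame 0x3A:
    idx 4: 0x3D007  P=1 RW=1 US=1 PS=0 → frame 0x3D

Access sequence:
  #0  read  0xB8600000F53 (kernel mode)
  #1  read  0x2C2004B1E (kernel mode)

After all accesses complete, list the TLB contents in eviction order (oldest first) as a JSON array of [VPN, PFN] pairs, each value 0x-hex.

Trace:
#0 VA=0xB8600000F53 (r,kernel):
  L0: frame=0x2C idx=23 entry=0x30007 [P=1 RW=1 US=1 PS=0]
  L1: frame=0x30 idx=24 entry=0x32087 [P=1 RW=1 US=1 PS=1]
  ✓ 0x32F53 (huge @L1)  — 2 lookups
#1 VA=0x2C2004B1E (r,kernel):
  L0: frame=0x2C idx=0 entry=0x36007 [P=1 RW=1 US=1 PS=0]
  L1: frame=0x36 idx=11 entry=0x38007 [P=1 RW=1 US=1 PS=0]
  L2: frame=0x38 idx=16 entry=0x3A007 [P=1 RW=1 US=1 PS=0]
  L3: frame=0x3A idx=4 entry=0x3D007 [P=1 RW=1 US=1 PS=0]
  ✓ 0x3DB1E  — 4 lookups

TLB: [["0xB8600000", "0x32"], ["0x2C2004", "0x3D"]]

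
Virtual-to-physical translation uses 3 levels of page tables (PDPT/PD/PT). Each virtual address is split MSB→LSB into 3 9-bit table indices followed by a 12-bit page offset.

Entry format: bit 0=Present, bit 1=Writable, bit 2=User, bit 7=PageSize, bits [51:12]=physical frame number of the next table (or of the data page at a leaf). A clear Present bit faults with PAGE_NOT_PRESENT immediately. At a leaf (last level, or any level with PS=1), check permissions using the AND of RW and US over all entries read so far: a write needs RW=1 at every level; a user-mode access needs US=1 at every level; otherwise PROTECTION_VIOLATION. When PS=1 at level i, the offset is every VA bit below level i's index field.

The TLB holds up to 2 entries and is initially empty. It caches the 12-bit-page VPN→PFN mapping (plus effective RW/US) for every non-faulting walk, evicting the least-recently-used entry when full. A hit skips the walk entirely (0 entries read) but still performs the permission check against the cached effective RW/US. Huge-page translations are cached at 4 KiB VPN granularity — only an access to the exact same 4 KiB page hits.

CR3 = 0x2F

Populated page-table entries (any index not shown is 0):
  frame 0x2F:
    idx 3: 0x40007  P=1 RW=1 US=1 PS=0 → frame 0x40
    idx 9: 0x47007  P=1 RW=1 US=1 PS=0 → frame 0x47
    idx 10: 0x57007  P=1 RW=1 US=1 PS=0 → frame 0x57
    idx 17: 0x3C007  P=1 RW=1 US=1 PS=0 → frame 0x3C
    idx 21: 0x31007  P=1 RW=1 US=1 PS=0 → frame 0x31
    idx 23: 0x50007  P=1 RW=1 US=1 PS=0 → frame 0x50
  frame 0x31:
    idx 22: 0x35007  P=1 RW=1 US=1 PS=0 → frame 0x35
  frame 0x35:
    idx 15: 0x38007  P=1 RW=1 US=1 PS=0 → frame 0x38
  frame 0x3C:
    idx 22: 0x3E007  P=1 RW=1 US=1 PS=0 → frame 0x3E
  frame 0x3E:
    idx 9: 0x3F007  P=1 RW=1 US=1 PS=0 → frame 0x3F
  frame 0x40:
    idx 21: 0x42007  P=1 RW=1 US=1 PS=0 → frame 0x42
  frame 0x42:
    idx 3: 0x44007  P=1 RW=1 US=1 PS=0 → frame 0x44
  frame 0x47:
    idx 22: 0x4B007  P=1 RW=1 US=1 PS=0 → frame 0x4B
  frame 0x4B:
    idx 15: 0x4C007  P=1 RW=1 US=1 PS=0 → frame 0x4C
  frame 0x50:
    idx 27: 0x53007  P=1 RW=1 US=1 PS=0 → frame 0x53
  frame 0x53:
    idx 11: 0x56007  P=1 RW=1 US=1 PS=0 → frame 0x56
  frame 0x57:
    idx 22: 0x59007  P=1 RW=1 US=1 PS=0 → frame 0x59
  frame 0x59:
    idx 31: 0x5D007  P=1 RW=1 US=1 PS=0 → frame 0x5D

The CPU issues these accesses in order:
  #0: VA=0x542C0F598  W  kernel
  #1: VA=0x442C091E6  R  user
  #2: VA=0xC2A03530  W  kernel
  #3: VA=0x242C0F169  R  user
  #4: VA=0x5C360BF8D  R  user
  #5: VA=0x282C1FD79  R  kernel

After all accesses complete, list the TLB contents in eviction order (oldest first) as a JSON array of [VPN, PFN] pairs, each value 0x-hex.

Trace:
#0 VA=0x542C0F598 (w,kernel):
  L0: frame=0x2F idx=21 entry=0x31007 [P=1 RW=1 US=1 PS=0]
  L1: frame=0x31 idx=22 entry=0x35007 [P=1 RW=1 US=1 PS=0]
  L2: frame=0x35 idx=15 entry=0x38007 [P=1 RW=1 US=1 PS=0]
  ✓ 0x38598  — 3 lookups
#1 VA=0x442C091E6 (r,user):
  L0: frame=0x2F idx=17 entry=0x3C007 [P=1 RW=1 US=1 PS=0]
  L1: frame=0x3C idx=22 entry=0x3E007 [P=1 RW=1 US=1 PS=0]
  L2: frame=0x3E idx=9 entry=0x3F007 [P=1 RW=1 US=1 PS=0]
  ✓ 0x3F1E6  — 3 lookups
#2 VA=0xC2A03530 (w,kernel):
  L0: frame=0x2F idx=3 entry=0x40007 [P=1 RW=1 US=1 PS=0]
  L1: frame=0x40 idx=21 entry=0x42007 [P=1 RW=1 US=1 PS=0]
  L2: frame=0x42 idx=3 entry=0x44007 [P=1 RW=1 US=1 PS=0]
  ✓ 0x44530  — 3 lookups
#3 VA=0x242C0F169 (r,user):
  L0: frame=0x2F idx=9 entry=0x47007 [P=1 RW=1 US=1 PS=0]
  L1: frame=0x47 idx=22 entry=0x4B007 [P=1 RW=1 US=1 PS=0]
  L2: frame=0x4B idx=15 entry=0x4C007 [P=1 RW=1 US=1 PS=0]
  ✓ 0x4C169  — 3 lookups
#4 VA=0x5C360BF8D (r,user):
  L0: frame=0x2F idx=23 entry=0x50007 [P=1 RW=1 US=1 PS=0]
  L1: frame=0x50 idx=27 entry=0x53007 [P=1 RW=1 US=1 PS=0]
  L2: frame=0x53 idx=11 entry=0x56007 [P=1 RW=1 US=1 PS=0]
  ✓ 0x56F8D  — 3 lookups
#5 VA=0x282C1FD79 (r,kernel):
  L0: frame=0x2F idx=10 entry=0x57007 [P=1 RW=1 US=1 PS=0]
  L1: frame=0x57 idx=22 entry=0x59007 [P=1 RW=1 US=1 PS=0]
  L2: frame=0x59 idx=31 entry=0x5D007 [P=1 RW=1 US=1 PS=0]
  ✓ 0x5DD79  — 3 lookups

TLB: [["0x5C360B", "0x56"], ["0x282C1F", "0x5D"]]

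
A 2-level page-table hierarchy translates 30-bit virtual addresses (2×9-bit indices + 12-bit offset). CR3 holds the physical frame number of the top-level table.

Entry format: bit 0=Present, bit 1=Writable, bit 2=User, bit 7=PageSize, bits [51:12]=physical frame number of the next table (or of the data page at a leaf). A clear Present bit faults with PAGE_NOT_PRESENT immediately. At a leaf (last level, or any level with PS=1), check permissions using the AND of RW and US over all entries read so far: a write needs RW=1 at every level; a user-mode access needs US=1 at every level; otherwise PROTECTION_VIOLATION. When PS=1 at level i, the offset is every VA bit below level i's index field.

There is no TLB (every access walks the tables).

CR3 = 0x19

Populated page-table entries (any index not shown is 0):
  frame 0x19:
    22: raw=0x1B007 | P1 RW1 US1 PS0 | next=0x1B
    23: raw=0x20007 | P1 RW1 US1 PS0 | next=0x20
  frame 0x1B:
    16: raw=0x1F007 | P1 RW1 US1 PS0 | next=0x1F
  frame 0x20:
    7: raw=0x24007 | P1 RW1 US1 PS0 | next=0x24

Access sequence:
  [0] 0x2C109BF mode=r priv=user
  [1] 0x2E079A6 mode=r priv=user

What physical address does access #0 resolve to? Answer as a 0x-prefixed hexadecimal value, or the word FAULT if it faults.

Walk each access:
#0 VA=0x2C109BF (r,user):
  [0] read 0x19 idx=22: raw=0x1B007 flags P=1 W=1 U=1 S=0
  [1] read 0x1B idx=16: raw=0x1F007 flags P=1 W=1 U=1 S=0
  ✓ 0x1F9BF  — 2 lookups
#1 VA=0x2E079A6 (r,user):
  [0] read 0x19 idx=23: raw=0x20007 flags P=1 W=1 U=1 S=0
  [1] read 0x20 idx=7: raw=0x24007 flags P=1 W=1 U=1 S=0
  ✓ 0x249A6  — 2 lookups

Access #0 PA: 0x1F9BF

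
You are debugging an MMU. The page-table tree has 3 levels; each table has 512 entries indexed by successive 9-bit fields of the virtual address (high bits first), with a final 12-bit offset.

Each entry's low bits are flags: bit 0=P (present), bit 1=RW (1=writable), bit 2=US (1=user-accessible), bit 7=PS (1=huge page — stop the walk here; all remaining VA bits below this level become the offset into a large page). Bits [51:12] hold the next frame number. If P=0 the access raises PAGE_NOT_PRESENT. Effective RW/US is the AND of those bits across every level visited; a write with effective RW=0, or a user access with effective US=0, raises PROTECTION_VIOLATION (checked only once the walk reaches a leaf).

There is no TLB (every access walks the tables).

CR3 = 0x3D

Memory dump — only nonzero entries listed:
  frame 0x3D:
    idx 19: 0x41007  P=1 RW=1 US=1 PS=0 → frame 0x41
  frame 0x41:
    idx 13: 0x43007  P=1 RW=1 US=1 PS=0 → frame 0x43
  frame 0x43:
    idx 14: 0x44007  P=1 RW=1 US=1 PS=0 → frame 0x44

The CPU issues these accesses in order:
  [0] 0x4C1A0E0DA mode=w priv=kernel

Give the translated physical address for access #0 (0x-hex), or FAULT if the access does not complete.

Trace:
#0 VA=0x4C1A0E0DA (w,kernel):
  L0: frame=0x3D idx=19 entry=0x41007 [P=1 RW=1 US=1 PS=0]
  L1: frame=0x41 idx=13 entry=0x43007 [P=1 RW=1 US=1 PS=0]
  L2: frame=0x43 idx=14 entry=0x44007 [P=1 RW=1 US=1 PS=0]
  ✓ 0x440DA  — 3 lookups

Access #0 PA: 0x440DA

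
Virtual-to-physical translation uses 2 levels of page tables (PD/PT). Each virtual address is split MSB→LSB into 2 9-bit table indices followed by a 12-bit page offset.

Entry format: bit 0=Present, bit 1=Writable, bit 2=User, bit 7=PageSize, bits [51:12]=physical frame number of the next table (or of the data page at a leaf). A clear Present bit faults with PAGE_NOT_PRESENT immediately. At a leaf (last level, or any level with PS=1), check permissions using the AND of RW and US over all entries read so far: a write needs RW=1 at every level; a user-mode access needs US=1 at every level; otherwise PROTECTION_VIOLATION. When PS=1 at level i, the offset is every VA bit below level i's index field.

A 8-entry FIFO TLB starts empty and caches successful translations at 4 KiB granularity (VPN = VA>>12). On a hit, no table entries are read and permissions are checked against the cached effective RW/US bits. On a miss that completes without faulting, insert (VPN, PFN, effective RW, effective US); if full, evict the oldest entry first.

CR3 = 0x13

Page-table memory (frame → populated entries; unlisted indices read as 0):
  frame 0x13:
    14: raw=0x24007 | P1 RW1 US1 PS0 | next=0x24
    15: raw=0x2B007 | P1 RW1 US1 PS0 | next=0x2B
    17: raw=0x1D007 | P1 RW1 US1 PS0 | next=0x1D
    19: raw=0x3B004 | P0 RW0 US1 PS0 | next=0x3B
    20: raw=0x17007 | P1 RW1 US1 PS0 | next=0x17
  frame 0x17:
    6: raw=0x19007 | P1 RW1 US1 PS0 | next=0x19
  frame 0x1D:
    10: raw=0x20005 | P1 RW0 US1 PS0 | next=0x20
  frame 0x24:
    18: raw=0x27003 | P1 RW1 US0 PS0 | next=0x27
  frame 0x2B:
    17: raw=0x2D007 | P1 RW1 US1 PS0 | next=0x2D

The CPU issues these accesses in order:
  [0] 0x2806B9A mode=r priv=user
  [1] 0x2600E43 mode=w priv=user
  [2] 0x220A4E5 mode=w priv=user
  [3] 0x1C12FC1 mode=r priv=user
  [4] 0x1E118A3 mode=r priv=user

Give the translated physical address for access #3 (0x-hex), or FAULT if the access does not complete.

Walk each access:
#0 VA=0x2806B9A (r,user):
  L0: frame=0x13 idx=20 entry=0x17007 [P=1 RW=1 US=1 PS=0]
  L1: frame=0x17 idx=6 entry=0x19007 [P=1 RW=1 US=1 PS=0]
  ⇒ phys 0x19B9A  [2 reads]
#1 VA=0x2600E43 (w,user):
  L0: frame=0x13 idx=19 entry=0x3B004 [P=0 RW=0 US=1 PS=0]
  ⇒ fault: PAGE_NOT_PRESENT  — 1 lookups
#2 VA=0x220A4E5 (w,user):
  L0: frame=0x13 idx=17 entry=0x1D007 [P=1 RW=1 US=1 PS=0]
  L1: frame=0x1D idx=10 entry=0x20005 [P=1 RW=0 US=1 PS=0]
  ⇒ fault: PROTECTION_VIOLATION  — 2 lookups
#3 VA=0x1C12FC1 (r,user):
  L0: frame=0x13 idx=14 entry=0x24007 [P=1 RW=1 US=1 PS=0]
  L1: frame=0x24 idx=18 entry=0x27003 [P=1 RW=1 US=0 PS=0]
  ⇒ fault: PROTECTION_VIOLATION  — 2 lookups
#4 VA=0x1E118A3 (r,user):
  L0: frame=0x13 idx=15 entry=0x2B007 [P=1 RW=1 US=1 PS=0]
  L1: frame=0x2B idx=17 entry=0x2D007 [P=1 RW=1 US=1 PS=0]
  ⇒ phys 0x2D8A3  [2 reads]

Access #3 PA: FAULT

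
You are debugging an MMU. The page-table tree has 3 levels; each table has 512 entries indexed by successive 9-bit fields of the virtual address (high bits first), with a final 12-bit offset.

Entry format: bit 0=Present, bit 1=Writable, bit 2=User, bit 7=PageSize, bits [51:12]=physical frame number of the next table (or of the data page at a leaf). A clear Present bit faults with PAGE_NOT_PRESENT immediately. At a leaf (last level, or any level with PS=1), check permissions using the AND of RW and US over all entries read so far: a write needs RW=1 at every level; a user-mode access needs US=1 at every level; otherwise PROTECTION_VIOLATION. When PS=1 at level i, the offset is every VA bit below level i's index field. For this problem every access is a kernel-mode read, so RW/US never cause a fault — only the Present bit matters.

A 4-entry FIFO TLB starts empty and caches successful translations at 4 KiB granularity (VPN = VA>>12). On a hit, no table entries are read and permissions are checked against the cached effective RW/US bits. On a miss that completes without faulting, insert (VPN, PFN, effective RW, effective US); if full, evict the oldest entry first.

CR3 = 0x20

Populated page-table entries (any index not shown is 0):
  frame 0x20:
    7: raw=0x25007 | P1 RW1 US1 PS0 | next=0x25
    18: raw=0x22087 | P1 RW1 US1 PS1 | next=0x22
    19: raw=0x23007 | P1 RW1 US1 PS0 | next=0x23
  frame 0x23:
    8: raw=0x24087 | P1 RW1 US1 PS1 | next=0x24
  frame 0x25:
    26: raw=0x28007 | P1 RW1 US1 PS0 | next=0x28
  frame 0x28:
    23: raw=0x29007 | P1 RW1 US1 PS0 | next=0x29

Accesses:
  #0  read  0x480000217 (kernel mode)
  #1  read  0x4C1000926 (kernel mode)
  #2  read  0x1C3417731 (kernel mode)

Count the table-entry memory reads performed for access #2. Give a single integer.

Walk each access:
#0 VA=0x480000217 (r,kernel):
  L0 @0x20[18] → 0x22087  P=1,RW=1,US=1,PS=1
  ✓ 0x22217 (huge @L0)  — 1 lookups
#1 VA=0x4C1000926 (r,kernel):
  L0 @0x20[19] → 0x23007  P=1,RW=1,US=1,PS=0
  L1 @0x23[8] → 0x24087  P=1,RW=1,US=1,PS=1
  ✓ 0x24926 (huge @L1)  — 2 lookups
#2 VA=0x1C3417731 (r,kernel):
  L0 @0x20[7] → 0x25007  P=1,RW=1,US=1,PS=0
  L1 @0x25[26] → 0x28007  P=1,RW=1,US=1,PS=0
  L2 @0x28[23] → 0x29007  P=1,RW=1,US=1,PS=0
  ✓ 0x29731  — 3 lookups

Entries read for #2: 3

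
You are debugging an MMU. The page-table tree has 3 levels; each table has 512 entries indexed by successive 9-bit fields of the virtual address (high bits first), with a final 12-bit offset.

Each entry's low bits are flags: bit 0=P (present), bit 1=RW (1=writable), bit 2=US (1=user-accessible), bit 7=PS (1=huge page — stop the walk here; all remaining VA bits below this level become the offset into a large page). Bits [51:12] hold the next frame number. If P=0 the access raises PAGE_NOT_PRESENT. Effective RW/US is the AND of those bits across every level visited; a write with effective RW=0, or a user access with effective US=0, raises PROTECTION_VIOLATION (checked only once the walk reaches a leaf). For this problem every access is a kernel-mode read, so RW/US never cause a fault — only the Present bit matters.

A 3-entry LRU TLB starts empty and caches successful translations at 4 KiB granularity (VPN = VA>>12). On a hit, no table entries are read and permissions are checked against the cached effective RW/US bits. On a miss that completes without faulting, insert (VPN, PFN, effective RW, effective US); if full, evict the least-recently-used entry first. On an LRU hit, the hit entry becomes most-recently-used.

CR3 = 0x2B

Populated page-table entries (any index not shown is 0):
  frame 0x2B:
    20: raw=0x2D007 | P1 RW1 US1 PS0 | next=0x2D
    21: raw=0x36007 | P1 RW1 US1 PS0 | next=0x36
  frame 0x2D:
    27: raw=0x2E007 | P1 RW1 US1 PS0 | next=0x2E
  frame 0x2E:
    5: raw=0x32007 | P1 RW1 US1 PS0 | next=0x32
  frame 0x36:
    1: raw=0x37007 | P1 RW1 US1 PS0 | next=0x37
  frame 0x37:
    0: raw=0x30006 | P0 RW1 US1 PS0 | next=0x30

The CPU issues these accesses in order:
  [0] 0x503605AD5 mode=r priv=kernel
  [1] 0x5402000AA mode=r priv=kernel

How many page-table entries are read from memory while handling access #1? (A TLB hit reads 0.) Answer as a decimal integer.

Per-access translation:
#0 VA=0x503605AD5 (r,kernel):
  lvl0: tbl 0x2B, slot 20 ⇒ 0x2D007 (P1/RW1/US1/PS0)
  lvl1: tbl 0x2D, slot 27 ⇒ 0x2E007 (P1/RW1/US1/PS0)
  lvl2: tbl 0x2E, slot 5 ⇒ 0x32007 (P1/RW1/US1/PS0)
  ⇒ phys 0x32AD5  [3 reads]
#1 VA=0x5402000AA (r,kernel):
  lvl0: tbl 0x2B, slot 21 ⇒ 0x36007 (P1/RW1/US1/PS0)
  lvl1: tbl 0x36, slot 1 ⇒ 0x37007 (P1/RW1/US1/PS0)
  lvl2: tbl 0x37, slot 0 ⇒ 0x30006 (P0/RW1/US1/PS0)
  ⇒ fault: PAGE_NOT_PRESENT  — 3 lookups

Entries read for #1: 3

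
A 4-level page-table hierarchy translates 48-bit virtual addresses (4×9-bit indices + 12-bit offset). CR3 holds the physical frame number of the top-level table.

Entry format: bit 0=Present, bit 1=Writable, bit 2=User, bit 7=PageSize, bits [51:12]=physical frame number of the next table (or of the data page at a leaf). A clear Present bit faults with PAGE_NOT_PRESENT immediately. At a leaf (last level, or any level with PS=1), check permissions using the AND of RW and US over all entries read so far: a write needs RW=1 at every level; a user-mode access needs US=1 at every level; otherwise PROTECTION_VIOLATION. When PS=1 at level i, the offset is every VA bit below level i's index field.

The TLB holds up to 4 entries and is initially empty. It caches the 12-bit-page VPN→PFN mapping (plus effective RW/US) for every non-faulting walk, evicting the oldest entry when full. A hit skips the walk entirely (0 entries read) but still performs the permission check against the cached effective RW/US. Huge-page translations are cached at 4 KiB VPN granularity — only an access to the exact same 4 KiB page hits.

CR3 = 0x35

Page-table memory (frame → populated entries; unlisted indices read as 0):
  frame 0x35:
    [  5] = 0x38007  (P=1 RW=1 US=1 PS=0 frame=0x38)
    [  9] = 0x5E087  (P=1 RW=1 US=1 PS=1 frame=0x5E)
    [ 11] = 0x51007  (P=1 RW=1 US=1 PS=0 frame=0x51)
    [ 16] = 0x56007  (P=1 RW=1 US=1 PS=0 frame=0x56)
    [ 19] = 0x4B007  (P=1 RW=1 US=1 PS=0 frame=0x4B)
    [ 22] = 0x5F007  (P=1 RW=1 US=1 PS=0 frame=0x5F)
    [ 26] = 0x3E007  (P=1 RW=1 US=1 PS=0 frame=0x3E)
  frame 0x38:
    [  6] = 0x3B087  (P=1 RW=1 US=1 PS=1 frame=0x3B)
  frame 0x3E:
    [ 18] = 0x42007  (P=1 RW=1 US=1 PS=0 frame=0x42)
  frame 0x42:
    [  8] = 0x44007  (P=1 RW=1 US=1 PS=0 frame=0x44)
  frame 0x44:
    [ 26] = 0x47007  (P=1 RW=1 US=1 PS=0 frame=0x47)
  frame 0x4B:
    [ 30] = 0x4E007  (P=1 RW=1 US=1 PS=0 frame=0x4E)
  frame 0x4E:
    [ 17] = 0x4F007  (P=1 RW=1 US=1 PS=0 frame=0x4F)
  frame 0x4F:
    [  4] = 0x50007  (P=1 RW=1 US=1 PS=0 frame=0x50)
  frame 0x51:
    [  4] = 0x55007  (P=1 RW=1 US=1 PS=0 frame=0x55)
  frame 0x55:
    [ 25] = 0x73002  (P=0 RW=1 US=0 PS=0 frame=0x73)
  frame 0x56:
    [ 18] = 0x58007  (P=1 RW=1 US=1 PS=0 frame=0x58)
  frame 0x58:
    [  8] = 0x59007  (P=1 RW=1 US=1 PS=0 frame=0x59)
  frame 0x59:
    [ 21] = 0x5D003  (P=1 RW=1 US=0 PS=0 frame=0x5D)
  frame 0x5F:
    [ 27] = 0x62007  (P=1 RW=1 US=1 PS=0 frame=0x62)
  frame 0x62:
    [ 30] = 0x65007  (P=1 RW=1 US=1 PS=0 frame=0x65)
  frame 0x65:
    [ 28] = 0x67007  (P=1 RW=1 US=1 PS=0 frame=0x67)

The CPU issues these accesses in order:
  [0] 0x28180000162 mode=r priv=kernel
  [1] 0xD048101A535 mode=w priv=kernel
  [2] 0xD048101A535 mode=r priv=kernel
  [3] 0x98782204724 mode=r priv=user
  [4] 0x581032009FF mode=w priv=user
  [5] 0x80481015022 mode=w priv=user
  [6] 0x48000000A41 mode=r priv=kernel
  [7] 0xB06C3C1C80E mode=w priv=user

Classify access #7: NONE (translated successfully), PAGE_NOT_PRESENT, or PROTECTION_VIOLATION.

Trace:
#0 VA=0x28180000162 (r,kernel):
  [0] read 0x35 idx=5: raw=0x38007 flags P=1 W=1 U=1 S=0
  [1] read 0x38 idx=6: raw=0x3B087 flags P=1 W=1 U=1 S=1
  ✓ 0x3B162 (huge @L1)  — 2 lookups
#1 VA=0xD048101A535 (w,kernel):
  [0] read 0x35 idx=26: raw=0x3E007 flags P=1 W=1 U=1 S=0
  [1] read 0x3E idx=18: raw=0x42007 flags P=1 W=1 U=1 S=0
  [2] read 0x42 idx=8: raw=0x44007 flags P=1 W=1 U=1 S=0
  [3] read 0x44 idx=26: raw=0x47007 flags P=1 W=1 U=1 S=0
  ✓ 0x47535  — 4 lookups
#2 VA=0xD048101A535 (r,kernel):
  TLB hit vpn=0xD048101A → PA=0x47535
#3 VA=0x98782204724 (r,user):
  [0] read 0x35 idx=19: raw=0x4B007 flags P=1 W=1 U=1 S=0
  [1] read 0x4B idx=30: raw=0x4E007 flags P=1 W=1 U=1 S=0
  [2] read 0x4E idx=17: raw=0x4F007 flags P=1 W=1 U=1 S=0
  [3] read 0x4F idx=4: raw=0x50007 flags P=1 W=1 U=1 S=0
  ✓ 0x50724  — 4 lookups
#4 VA=0x581032009FF (w,user):
  [0] read 0x35 idx=11: raw=0x51007 flags P=1 W=1 U=1 S=0
  [1] read 0x51 idx=4: raw=0x55007 flags P=1 W=1 U=1 S=0
  [2] read 0x55 idx=25: raw=0x73002 flags P=0 W=1 U=0 S=0
  → PAGE_NOT_PRESENT  (3 entries read)
#5 VA=0x80481015022 (w,user):
  [0] read 0x35 idx=16: raw=0x56007 flags P=1 W=1 U=1 S=0
  [1] read 0x56 idx=18: raw=0x58007 flags P=1 W=1 U=1 S=0
  [2] read 0x58 idx=8: raw=0x59007 flags P=1 W=1 U=1 S=0
  [3] read 0x59 idx=21: raw=0x5D003 flags P=1 W=1 U=0 S=0
  → PROTECTION_VIOLATION  (4 entries read)
#6 VA=0x48000000A41 (r,kernel):
  [0] read 0x35 idx=9: raw=0x5E087 flags P=1 W=1 U=1 S=1
  ✓ 0x5EA41 (huge @L0)  — 1 lookups
#7 VA=0xB06C3C1C80E (w,user):
  [0] read 0x35 idx=22: raw=0x5F007 flags P=1 W=1 U=1 S=0
  [1] read 0x5F idx=27: raw=0x62007 flags P=1 W=1 U=1 S=0
  [2] read 0x62 idx=30: raw=0x65007 flags P=1 W=1 U=1 S=0
  [3] read 0x65 idx=28: raw=0x67007 flags P=1 W=1 U=1 S=0
  ✓ 0x6780E  — 4 lookups

Access #7 fault: NONE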